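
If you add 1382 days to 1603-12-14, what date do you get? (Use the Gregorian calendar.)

+366 (one year; includes Feb 29, 1604) → Dec 14, 1604 (1016 left).
+365 (one year) → Dec 14, 1605 (651 left).
+365 (one year) → Dec 14, 1606 (286 left).
Dec has 31 days: +18 → Jan 1, 1607 (268 left).
Jan has 31 days: +31 → Feb 1, 1607 (237 left).
Feb has 28 days: +28 → Mar 1, 1607 (209 left).
Mar has 31 days: +31 → Apr 1, 1607 (178 left).
Apr has 30 days: +30 → May 1, 1607 (148 left).
May has 31 days: +31 → Jun 1, 1607 (117 left).
Jun has 30 days: +30 → Jul 1, 1607 (87 left).
Jul has 31 days: +31 → Aug 1, 1607 (56 left).
Aug has 31 days: +31 → Sep 1, 1607 (25 left).
+25 → Sep 26, 1607.

September 26, 1607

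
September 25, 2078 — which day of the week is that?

January 1, 2078 is a Saturday.
Jan 1, 2078 → Feb 1, 2078: 31 days (January has 31).
Feb 1, 2078 → Mar 1, 2078: 28 days (February has 28).
Mar 1, 2078 → Apr 1, 2078: 31 days (March has 31).
Apr 1, 2078 → May 1, 2078: 30 days (April has 30).
May 1, 2078 → Jun 1, 2078: 31 days (May has 31).
Jun 1, 2078 → Jul 1, 2078: 30 days (June has 30).
Jul 1, 2078 → Aug 1, 2078: 31 days (July has 31).
Aug 1, 2078 → Sep 1, 2078: 31 days (August has 31).
Sep 1, 2078 → Sep 25, 2078: 24 days.
Total: 267 days.
267 mod 7 = 1, so Saturday + 1 = Sunday.

Sunday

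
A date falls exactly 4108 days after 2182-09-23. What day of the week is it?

First find the weekday of Sep 23, 2182. Doomsday rule: the anchor day for the 2100s is Sunday. For year 82: 82÷12 = 6 r 10, and 10÷4 = 2, so 6+10+2 = 18.
Sunday + 18 ≡ Thursday — that's 2182's doomsday.
In September the doomsday date is Sep 5.
Sep 23 is 18 days after Sep 5; 18 mod 7 = 4, so Thursday + 4 = Monday.
4108 mod 7 = 6, so 4108 days after a Monday is Monday + 6 = Sunday.

Sunday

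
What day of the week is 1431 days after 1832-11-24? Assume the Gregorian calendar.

First find the weekday of Nov 24, 1832. Doomsday rule: the anchor day for the 1800s is Friday. For year 32: 32÷12 = 2 r 8, and 8÷4 = 2, so 2+8+2 = 12.
Friday + 12 ≡ Wednesday — that's 1832's doomsday.
In November the doomsday date is Nov 7.
Nov 24 is 17 days after Nov 7; 17 mod 7 = 3, so Wednesday + 3 = Saturday.
1431 mod 7 = 3, so 1431 days after a Saturday is Saturday + 3 = Tuesday.

Tuesday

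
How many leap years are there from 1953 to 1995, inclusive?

10

Multiples of 4 in [1953,1995]: 10.
Of those, multiples of 100: 0 (not leap unless ÷400).
Multiples of 400: 0.
Leap years = 10 − 0 + 0 = 10.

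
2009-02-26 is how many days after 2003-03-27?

Mar 27, 2003 → Mar 27, 2004: 366 days (Feb 29, 2004 is in that span).
Mar 27, 2004 → Mar 27, 2005: 365 days.
Mar 27, 2005 → Mar 27, 2006: 365 days.
Mar 27, 2006 → Mar 27, 2007: 365 days.
Mar 27, 2007 → Mar 27, 2008: 366 days (Feb 29, 2008 is in that span).
Mar 27, 2008 → Apr 27, 2008: 31 days (March has 31).
Apr 27, 2008 → May 27, 2008: 30 days (April has 30).
May 27, 2008 → Jun 27, 2008: 31 days (May has 31).
Jun 27, 2008 → Jul 27, 2008: 30 days (June has 30).
Jul 27, 2008 → Aug 27, 2008: 31 days (July has 31).
Aug 27, 2008 → Sep 27, 2008: 31 days (August has 31).
Sep 27, 2008 → Oct 27, 2008: 30 days (September has 30).
Oct 27, 2008 → Nov 27, 2008: 31 days (October has 31).
Nov 27, 2008 → Dec 27, 2008: 30 days (November has 30).
Dec 27, 2008 → Jan 27, 2009: 31 days (December has 31).
Jan 27, 2009 → Feb 26, 2009: 30 days.
Total: 2163 days.

2163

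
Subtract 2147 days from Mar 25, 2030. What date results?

May 8, 2024

−365 (one year) → Mar 25, 2029 (1782 left).
−365 (one year) → Mar 25, 2028 (1417 left).
−366 (one year; includes Feb 29, 2028) → Mar 25, 2027 (1051 left).
−365 (one year) → Mar 25, 2026 (686 left).
−365 (one year) → Mar 25, 2025 (321 left).
−25 → Feb 28, 2025 (end of Feb, 28 days; 296 left).
−28 → Jan 31, 2025 (end of Jan, 31 days; 268 left).
−31 → Dec 31, 2024 (end of Dec, 31 days; 237 left).
−31 → Nov 30, 2024 (end of Nov, 30 days; 206 left).
−30 → Oct 31, 2024 (end of Oct, 31 days; 176 left).
−31 → Sep 30, 2024 (end of Sep, 30 days; 145 left).
−30 → Aug 31, 2024 (end of Aug, 31 days; 115 left).
−31 → Jul 31, 2024 (end of Jul, 31 days; 84 left).
−31 → Jun 30, 2024 (end of Jun, 30 days; 53 left).
−30 → May 31, 2024 (end of May, 31 days; 23 left).
−23 → May 8, 2024.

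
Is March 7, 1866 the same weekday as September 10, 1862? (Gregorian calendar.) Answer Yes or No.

From Sep 10, 1862 to Mar 7, 1866 is 1274 days.
1274 mod 7 = 0, so they are the same weekday.
(Sep 10, 1862 is a Wednesday; Mar 7, 1866 is a Wednesday.)

Yes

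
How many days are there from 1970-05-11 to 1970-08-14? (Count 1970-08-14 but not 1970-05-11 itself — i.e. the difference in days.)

May 11, 1970 → Jun 11, 1970: 31 days (May has 31).
Jun 11, 1970 → Jul 11, 1970: 30 days (June has 30).
Jul 11, 1970 → Aug 11, 1970: 31 days (July has 31).
Aug 11, 1970 → Aug 14, 1970: 3 days.
Total: 95 days.

95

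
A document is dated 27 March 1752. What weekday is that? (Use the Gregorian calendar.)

Monday

Doomsday rule: the anchor day for the 1700s is Sunday. For year 52: 52÷12 = 4 r 4, and 4÷4 = 1, so 4+4+1 = 9.
Sunday + 9 ≡ Tuesday — that's 1752's doomsday.
In March the doomsday date is Mar 14.
Mar 27 is 13 days after Mar 14; 13 mod 7 = 6, so Tuesday + 6 = Monday.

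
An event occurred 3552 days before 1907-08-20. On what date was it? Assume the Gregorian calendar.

November 27, 1897

−365 (one year) → Aug 20, 1906 (3187 left).
−365 (one year) → Aug 20, 1905 (2822 left).
−365 (one year) → Aug 20, 1904 (2457 left).
−366 (one year; includes Feb 29, 1904) → Aug 20, 1903 (2091 left).
−365 (one year) → Aug 20, 1902 (1726 left).
−365 (one year) → Aug 20, 1901 (1361 left).
−365 (one year) → Aug 20, 1900 (996 left).
−365 (one year) → Aug 20, 1899 (631 left).
−365 (one year) → Aug 20, 1898 (266 left).
−20 → Jul 31, 1898 (end of Jul, 31 days; 246 left).
−31 → Jun 30, 1898 (end of Jun, 30 days; 215 left).
−30 → May 31, 1898 (end of May, 31 days; 185 left).
−31 → Apr 30, 1898 (end of Apr, 30 days; 154 left).
−30 → Mar 31, 1898 (end of Mar, 31 days; 124 left).
−31 → Feb 28, 1898 (end of Feb, 28 days; 93 left).
−28 → Jan 31, 1898 (end of Jan, 31 days; 65 left).
−31 → Dec 31, 1897 (end of Dec, 31 days; 34 left).
−31 → Nov 30, 1897 (end of Nov, 30 days; 3 left).
−3 → Nov 27, 1897.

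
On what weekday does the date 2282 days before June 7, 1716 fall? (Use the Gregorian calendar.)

Sunday

First find the weekday of Jun 7, 1716. Doomsday rule: the anchor day for the 1700s is Sunday. For year 16: 16÷12 = 1 r 4, and 4÷4 = 1, so 1+4+1 = 6.
Sunday + 6 ≡ Saturday — that's 1716's doomsday.
In June the doomsday date is Jun 6.
Jun 7 is 1 day after Jun 6; 1 mod 7 = 1, so Saturday + 1 = Sunday.
2282 mod 7 = 0, so 2282 days before a Sunday is Sunday − 0 = Sunday.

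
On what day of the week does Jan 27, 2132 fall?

Doomsday rule: the anchor day for the 2100s is Sunday. For year 32: 32÷12 = 2 r 8, and 8÷4 = 2, so 2+8+2 = 12.
Sunday + 12 ≡ Friday — that's 2132's doomsday.
In January the doomsday date is Jan 4 (2132 is a leap year (divisible by 4)).
Jan 27 is 23 days after Jan 4; 23 mod 7 = 2, so Friday + 2 = Sunday.

Sunday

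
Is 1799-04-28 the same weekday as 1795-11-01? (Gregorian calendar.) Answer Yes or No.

Yes

From Nov 1, 1795 to Apr 28, 1799 is 1274 days.
1274 mod 7 = 0, so they are the same weekday.
(Nov 1, 1795 is a Sunday; Apr 28, 1799 is a Sunday.)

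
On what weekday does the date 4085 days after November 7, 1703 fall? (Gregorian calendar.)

Sunday

First find the weekday of Nov 7, 1703. Doomsday rule: the anchor day for the 1700s is Sunday. For year 03: 3÷12 = 0 r 3, and 3÷4 = 0, so 0+3+0 = 3.
Sunday + 3 ≡ Wednesday — that's 1703's doomsday.
In November the doomsday date is Nov 7.
Nov 7 is the doomsday itself: Wednesday.
4085 mod 7 = 4, so 4085 days after a Wednesday is Wednesday + 4 = Sunday.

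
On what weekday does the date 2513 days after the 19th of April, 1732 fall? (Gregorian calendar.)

First find the weekday of Apr 19, 1732. Doomsday rule: the anchor day for the 1700s is Sunday. For year 32: 32÷12 = 2 r 8, and 8÷4 = 2, so 2+8+2 = 12.
Sunday + 12 ≡ Friday — that's 1732's doomsday.
In April the doomsday date is Apr 4.
Apr 19 is 15 days after Apr 4; 15 mod 7 = 1, so Friday + 1 = Saturday.
2513 mod 7 = 0, so 2513 days after a Saturday is Saturday + 0 = Saturday.

Saturday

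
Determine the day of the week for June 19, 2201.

Doomsday rule: the anchor day for the 2200s is Friday. For year 01: 1÷12 = 0 r 1, and 1÷4 = 0, so 0+1+0 = 1.
Friday + 1 ≡ Saturday — that's 2201's doomsday.
In June the doomsday date is Jun 6.
Jun 19 is 13 days after Jun 6; 13 mod 7 = 6, so Saturday + 6 = Friday.

Friday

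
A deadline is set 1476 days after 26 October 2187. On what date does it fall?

November 10, 2191

+366 (one year; includes Feb 29, 2188) → Oct 26, 2188 (1110 left).
+365 (one year) → Oct 26, 2189 (745 left).
+365 (one year) → Oct 26, 2190 (380 left).
Oct has 31 days: +6 → Nov 1, 2190 (374 left).
Nov has 30 days: +30 → Dec 1, 2190 (344 left).
Dec has 31 days: +31 → Jan 1, 2191 (313 left).
Jan has 31 days: +31 → Feb 1, 2191 (282 left).
Feb has 28 days: +28 → Mar 1, 2191 (254 left).
Mar has 31 days: +31 → Apr 1, 2191 (223 left).
Apr has 30 days: +30 → May 1, 2191 (193 left).
May has 31 days: +31 → Jun 1, 2191 (162 left).
Jun has 30 days: +30 → Jul 1, 2191 (132 left).
Jul has 31 days: +31 → Aug 1, 2191 (101 left).
Aug has 31 days: +31 → Sep 1, 2191 (70 left).
Sep has 30 days: +30 → Oct 1, 2191 (40 left).
Oct has 31 days: +31 → Nov 1, 2191 (9 left).
+9 → Nov 10, 2191.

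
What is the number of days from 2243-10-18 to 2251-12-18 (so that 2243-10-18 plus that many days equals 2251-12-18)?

2983

Oct 18, 2243 → Oct 18, 2244: 366 days (Feb 29, 2244 is in that span).
Oct 18, 2244 → Oct 18, 2245: 365 days.
Oct 18, 2245 → Oct 18, 2246: 365 days.
Oct 18, 2246 → Oct 18, 2247: 365 days.
Oct 18, 2247 → Oct 18, 2248: 366 days (Feb 29, 2248 is in that span).
Oct 18, 2248 → Oct 18, 2249: 365 days.
Oct 18, 2249 → Oct 18, 2250: 365 days.
Oct 18, 2250 → Oct 18, 2251: 365 days.
Oct 18, 2251 → Nov 18, 2251: 31 days (October has 31).
Nov 18, 2251 → Dec 18, 2251: 30 days.
Total: 2983 days.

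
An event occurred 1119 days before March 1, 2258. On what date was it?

February 6, 2255

−365 (one year) → Mar 1, 2257 (754 left).
−365 (one year) → Mar 1, 2256 (389 left).
−1 → Feb 29, 2256 (end of Feb, 29 days; 388 left).
−29 → Jan 31, 2256 (end of Jan, 31 days; 359 left).
−31 → Dec 31, 2255 (end of Dec, 31 days; 328 left).
−31 → Nov 30, 2255 (end of Nov, 30 days; 297 left).
−30 → Oct 31, 2255 (end of Oct, 31 days; 267 left).
−31 → Sep 30, 2255 (end of Sep, 30 days; 236 left).
−30 → Aug 31, 2255 (end of Aug, 31 days; 206 left).
−31 → Jul 31, 2255 (end of Jul, 31 days; 175 left).
−31 → Jun 30, 2255 (end of Jun, 30 days; 144 left).
−30 → May 31, 2255 (end of May, 31 days; 114 left).
−31 → Apr 30, 2255 (end of Apr, 30 days; 83 left).
−30 → Mar 31, 2255 (end of Mar, 31 days; 53 left).
−31 → Feb 28, 2255 (end of Feb, 28 days; 22 left).
−22 → Feb 6, 2255.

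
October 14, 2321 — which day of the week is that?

Doomsday rule: the anchor day for the 2300s is Wednesday. For year 21: 21÷12 = 1 r 9, and 9÷4 = 2, so 1+9+2 = 12.
Wednesday + 12 ≡ Monday — that's 2321's doomsday.
In October the doomsday date is Oct 10.
Oct 14 is 4 days after Oct 10; 4 mod 7 = 4, so Monday + 4 = Friday.

Friday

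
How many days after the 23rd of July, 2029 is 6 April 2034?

Jul 23, 2029 → Jul 23, 2030: 365 days.
Jul 23, 2030 → Jul 23, 2031: 365 days.
Jul 23, 2031 → Jul 23, 2032: 366 days (Feb 29, 2032 is in that span).
Jul 23, 2032 → Jul 23, 2033: 365 days.
Jul 23, 2033 → Aug 23, 2033: 31 days (July has 31).
Aug 23, 2033 → Sep 23, 2033: 31 days (August has 31).
Sep 23, 2033 → Oct 23, 2033: 30 days (September has 30).
Oct 23, 2033 → Nov 23, 2033: 31 days (October has 31).
Nov 23, 2033 → Dec 23, 2033: 30 days (November has 30).
Dec 23, 2033 → Jan 23, 2034: 31 days (December has 31).
Jan 23, 2034 → Feb 23, 2034: 31 days (January has 31).
Feb 23, 2034 → Mar 23, 2034: 28 days (February has 28).
Mar 23, 2034 → Apr 6, 2034: 14 days.
Total: 1718 days.

1718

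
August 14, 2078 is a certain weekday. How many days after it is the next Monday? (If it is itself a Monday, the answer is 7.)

1

Aug 14, 2078 is a Sunday.
From Sunday to the next Monday is 1 day.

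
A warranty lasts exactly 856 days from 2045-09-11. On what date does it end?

January 15, 2048

+365 (one year) → Sep 11, 2046 (491 left).
+365 (one year) → Sep 11, 2047 (126 left).
Sep has 30 days: +20 → Oct 1, 2047 (106 left).
Oct has 31 days: +31 → Nov 1, 2047 (75 left).
Nov has 30 days: +30 → Dec 1, 2047 (45 left).
Dec has 31 days: +31 → Jan 1, 2048 (14 left).
+14 → Jan 15, 2048.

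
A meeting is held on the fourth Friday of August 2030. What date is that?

August 23, 2030

August 1, 2030 is a Thursday.
The first Friday is therefore August 2 (1 days later).
The fourth Friday is 2 + 3×7 = August 23.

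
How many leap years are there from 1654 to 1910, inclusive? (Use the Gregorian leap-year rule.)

Multiples of 4 in [1654,1910]: 64.
Of those, multiples of 100: 3 (not leap unless ÷400).
Multiples of 400: 0.
Leap years = 64 − 3 + 0 = 61.

61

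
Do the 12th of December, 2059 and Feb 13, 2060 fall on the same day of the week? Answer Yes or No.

Yes

From Dec 12, 2059 to Feb 13, 2060 is 63 days.
63 mod 7 = 0, so they are the same weekday.
(Dec 12, 2059 is a Friday; Feb 13, 2060 is a Friday.)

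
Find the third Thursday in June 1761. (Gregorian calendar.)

June 18, 1761

June 1, 1761 is a Monday.
The first Thursday is therefore June 4 (3 days later).
The third Thursday is 4 + 2×7 = June 18.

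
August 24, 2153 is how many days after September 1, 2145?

2914

Sep 1, 2145 → Sep 1, 2146: 365 days.
Sep 1, 2146 → Sep 1, 2147: 365 days.
Sep 1, 2147 → Sep 1, 2148: 366 days (Feb 29, 2148 is in that span).
Sep 1, 2148 → Sep 1, 2149: 365 days.
Sep 1, 2149 → Sep 1, 2150: 365 days.
Sep 1, 2150 → Sep 1, 2151: 365 days.
Sep 1, 2151 → Sep 1, 2152: 366 days (Feb 29, 2152 is in that span).
Sep 1, 2152 → Oct 1, 2152: 30 days (September has 30).
Oct 1, 2152 → Nov 1, 2152: 31 days (October has 31).
Nov 1, 2152 → Dec 1, 2152: 30 days (November has 30).
Dec 1, 2152 → Jan 1, 2153: 31 days (December has 31).
Jan 1, 2153 → Feb 1, 2153: 31 days (January has 31).
Feb 1, 2153 → Mar 1, 2153: 28 days (February has 28).
Mar 1, 2153 → Apr 1, 2153: 31 days (March has 31).
Apr 1, 2153 → May 1, 2153: 30 days (April has 30).
May 1, 2153 → Jun 1, 2153: 31 days (May has 31).
Jun 1, 2153 → Jul 1, 2153: 30 days (June has 30).
Jul 1, 2153 → Aug 1, 2153: 31 days (July has 31).
Aug 1, 2153 → Aug 24, 2153: 23 days.
Total: 2914 days.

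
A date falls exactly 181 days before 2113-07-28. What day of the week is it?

Saturday

First find the weekday of Jul 28, 2113. Doomsday rule: the anchor day for the 2100s is Sunday. For year 13: 13÷12 = 1 r 1, and 1÷4 = 0, so 1+1+0 = 2.
Sunday + 2 ≡ Tuesday — that's 2113's doomsday.
In July the doomsday date is Jul 11.
Jul 28 is 17 days after Jul 11; 17 mod 7 = 3, so Tuesday + 3 = Friday.
181 mod 7 = 6, so 181 days before a Friday is Friday − 6 = Saturday.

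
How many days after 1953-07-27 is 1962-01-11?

3090

Jul 27, 1953 → Jul 27, 1954: 365 days.
Jul 27, 1954 → Jul 27, 1955: 365 days.
Jul 27, 1955 → Jul 27, 1956: 366 days (Feb 29, 1956 is in that span).
Jul 27, 1956 → Jul 27, 1957: 365 days.
Jul 27, 1957 → Jul 27, 1958: 365 days.
Jul 27, 1958 → Jul 27, 1959: 365 days.
Jul 27, 1959 → Jul 27, 1960: 366 days (Feb 29, 1960 is in that span).
Jul 27, 1960 → Jul 27, 1961: 365 days.
Jul 27, 1961 → Aug 27, 1961: 31 days (July has 31).
Aug 27, 1961 → Sep 27, 1961: 31 days (August has 31).
Sep 27, 1961 → Oct 27, 1961: 30 days (September has 30).
Oct 27, 1961 → Nov 27, 1961: 31 days (October has 31).
Nov 27, 1961 → Dec 27, 1961: 30 days (November has 30).
Dec 27, 1961 → Jan 11, 1962: 15 days.
Total: 3090 days.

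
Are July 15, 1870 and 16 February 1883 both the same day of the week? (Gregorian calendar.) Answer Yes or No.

From Jul 15, 1870 to Feb 16, 1883 is 4599 days.
4599 mod 7 = 0, so they are the same weekday.
(Jul 15, 1870 is a Friday; Feb 16, 1883 is a Friday.)

Yes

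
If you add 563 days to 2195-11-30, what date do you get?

+366 (one year; includes Feb 29, 2196) → Nov 30, 2196 (197 left).
Nov has 30 days: +1 → Dec 1, 2196 (196 left).
Dec has 31 days: +31 → Jan 1, 2197 (165 left).
Jan has 31 days: +31 → Feb 1, 2197 (134 left).
Feb has 28 days: +28 → Mar 1, 2197 (106 left).
Mar has 31 days: +31 → Apr 1, 2197 (75 left).
Apr has 30 days: +30 → May 1, 2197 (45 left).
May has 31 days: +31 → Jun 1, 2197 (14 left).
+14 → Jun 15, 2197.

June 15, 2197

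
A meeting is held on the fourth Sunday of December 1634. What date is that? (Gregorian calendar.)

December 24, 1634

December 1, 1634 is a Friday.
The first Sunday is therefore December 3 (2 days later).
The fourth Sunday is 3 + 3×7 = December 24.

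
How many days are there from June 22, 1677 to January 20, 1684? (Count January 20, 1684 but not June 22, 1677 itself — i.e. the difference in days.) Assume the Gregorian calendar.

Jun 22, 1677 → Jun 22, 1678: 365 days.
Jun 22, 1678 → Jun 22, 1679: 365 days.
Jun 22, 1679 → Jun 22, 1680: 366 days (Feb 29, 1680 is in that span).
Jun 22, 1680 → Jun 22, 1681: 365 days.
Jun 22, 1681 → Jun 22, 1682: 365 days.
Jun 22, 1682 → Jun 22, 1683: 365 days.
Jun 22, 1683 → Jul 22, 1683: 30 days (June has 30).
Jul 22, 1683 → Aug 22, 1683: 31 days (July has 31).
Aug 22, 1683 → Sep 22, 1683: 31 days (August has 31).
Sep 22, 1683 → Oct 22, 1683: 30 days (September has 30).
Oct 22, 1683 → Nov 22, 1683: 31 days (October has 31).
Nov 22, 1683 → Dec 22, 1683: 30 days (November has 30).
Dec 22, 1683 → Jan 20, 1684: 29 days.
Total: 2403 days.

2403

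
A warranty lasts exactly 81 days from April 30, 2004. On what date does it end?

Apr has 30 days: +1 → May 1, 2004 (80 left).
May has 31 days: +31 → Jun 1, 2004 (49 left).
Jun has 30 days: +30 → Jul 1, 2004 (19 left).
+19 → Jul 20, 2004.

July 20, 2004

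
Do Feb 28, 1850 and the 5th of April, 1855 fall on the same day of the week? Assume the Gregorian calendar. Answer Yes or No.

From Feb 28, 1850 to Apr 5, 1855 is 1862 days.
1862 mod 7 = 0, so they are the same weekday.
(Feb 28, 1850 is a Thursday; Apr 5, 1855 is a Thursday.)

Yes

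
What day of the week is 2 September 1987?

Wednesday

Doomsday rule: the anchor day for the 1900s is Wednesday. For year 87: 87÷12 = 7 r 3, and 3÷4 = 0, so 7+3+0 = 10.
Wednesday + 10 ≡ Saturday — that's 1987's doomsday.
In September the doomsday date is Sep 5.
Sep 2 is 3 days before Sep 5; 3 mod 7 = 3, so Saturday − 3 = Wednesday.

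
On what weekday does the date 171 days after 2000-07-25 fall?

Jul 25, 2000 is a Tuesday.
171 mod 7 = 3, so 171 days after a Tuesday is Tuesday + 3 = Friday.

Friday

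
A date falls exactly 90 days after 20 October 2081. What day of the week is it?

Oct 20, 2081 is a Monday.
90 mod 7 = 6, so 90 days after a Monday is Monday + 6 = Sunday.

Sunday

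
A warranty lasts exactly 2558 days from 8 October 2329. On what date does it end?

October 9, 2336

+365 (one year) → Oct 8, 2330 (2193 left).
+365 (one year) → Oct 8, 2331 (1828 left).
+366 (one year; includes Feb 29, 2332) → Oct 8, 2332 (1462 left).
+365 (one year) → Oct 8, 2333 (1097 left).
+365 (one year) → Oct 8, 2334 (732 left).
+365 (one year) → Oct 8, 2335 (367 left).
Oct has 31 days: +24 → Nov 1, 2335 (343 left).
Nov has 30 days: +30 → Dec 1, 2335 (313 left).
Dec has 31 days: +31 → Jan 1, 2336 (282 left).
Jan has 31 days: +31 → Feb 1, 2336 (251 left).
Feb has 29 days: +29 → Mar 1, 2336 (222 left).
Mar has 31 days: +31 → Apr 1, 2336 (191 left).
Apr has 30 days: +30 → May 1, 2336 (161 left).
May has 31 days: +31 → Jun 1, 2336 (130 left).
Jun has 30 days: +30 → Jul 1, 2336 (100 left).
Jul has 31 days: +31 → Aug 1, 2336 (69 left).
Aug has 31 days: +31 → Sep 1, 2336 (38 left).
Sep has 30 days: +30 → Oct 1, 2336 (8 left).
+8 → Oct 9, 2336.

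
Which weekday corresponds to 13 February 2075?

January 1, 2075 is a Tuesday.
Jan 1, 2075 → Feb 1, 2075: 31 days (January has 31).
Feb 1, 2075 → Feb 13, 2075: 12 days.
Total: 43 days.
43 mod 7 = 1, so Tuesday + 1 = Wednesday.

Wednesday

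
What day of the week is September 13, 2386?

Doomsday rule: the anchor day for the 2300s is Wednesday. For year 86: 86÷12 = 7 r 2, and 2÷4 = 0, so 7+2+0 = 9.
Wednesday + 9 ≡ Friday — that's 2386's doomsday.
In September the doomsday date is Sep 5.
Sep 13 is 8 days after Sep 5; 8 mod 7 = 1, so Friday + 1 = Saturday.

Saturday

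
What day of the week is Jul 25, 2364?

Saturday

Doomsday rule: the anchor day for the 2300s is Wednesday. For year 64: 64÷12 = 5 r 4, and 4÷4 = 1, so 5+4+1 = 10.
Wednesday + 10 ≡ Saturday — that's 2364's doomsday.
In July the doomsday date is Jul 11.
Jul 25 is 14 days after Jul 11; 14 mod 7 = 0, so Saturday + 0 = Saturday.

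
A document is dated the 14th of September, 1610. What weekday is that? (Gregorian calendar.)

Doomsday rule: the anchor day for the 1600s is Tuesday. For year 10: 10÷12 = 0 r 10, and 10÷4 = 2, so 0+10+2 = 12.
Tuesday + 12 ≡ Sunday — that's 1610's doomsday.
In September the doomsday date is Sep 5.
Sep 14 is 9 days after Sep 5; 9 mod 7 = 2, so Sunday + 2 = Tuesday.

Tuesday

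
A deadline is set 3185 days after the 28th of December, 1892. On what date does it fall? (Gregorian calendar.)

+365 (one year) → Dec 28, 1893 (2820 left).
+365 (one year) → Dec 28, 1894 (2455 left).
+365 (one year) → Dec 28, 1895 (2090 left).
+366 (one year; includes Feb 29, 1896) → Dec 28, 1896 (1724 left).
+365 (one year) → Dec 28, 1897 (1359 left).
+365 (one year) → Dec 28, 1898 (994 left).
+365 (one year) → Dec 28, 1899 (629 left).
+365 (one year) → Dec 28, 1900 (264 left).
Dec has 31 days: +4 → Jan 1, 1901 (260 left).
Jan has 31 days: +31 → Feb 1, 1901 (229 left).
Feb has 28 days: +28 → Mar 1, 1901 (201 left).
Mar has 31 days: +31 → Apr 1, 1901 (170 left).
Apr has 30 days: +30 → May 1, 1901 (140 left).
May has 31 days: +31 → Jun 1, 1901 (109 left).
Jun has 30 days: +30 → Jul 1, 1901 (79 left).
Jul has 31 days: +31 → Aug 1, 1901 (48 left).
Aug has 31 days: +31 → Sep 1, 1901 (17 left).
+17 → Sep 18, 1901.

September 18, 1901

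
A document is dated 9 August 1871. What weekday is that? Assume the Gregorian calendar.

January 1, 1871 is a Sunday.
Jan 1, 1871 → Feb 1, 1871: 31 days (January has 31).
Feb 1, 1871 → Mar 1, 1871: 28 days (February has 28).
Mar 1, 1871 → Apr 1, 1871: 31 days (March has 31).
Apr 1, 1871 → May 1, 1871: 30 days (April has 30).
May 1, 1871 → Jun 1, 1871: 31 days (May has 31).
Jun 1, 1871 → Jul 1, 1871: 30 days (June has 30).
Jul 1, 1871 → Aug 1, 1871: 31 days (July has 31).
Aug 1, 1871 → Aug 9, 1871: 8 days.
Total: 220 days.
220 mod 7 = 3, so Sunday + 3 = Wednesday.

Wednesday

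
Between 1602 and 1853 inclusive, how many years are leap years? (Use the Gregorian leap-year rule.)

Multiples of 4 in [1602,1853]: 63.
Of those, multiples of 100: 2 (not leap unless ÷400).
Multiples of 400: 0.
Leap years = 63 − 2 + 0 = 61.

61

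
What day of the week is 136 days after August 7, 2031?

First find the weekday of Aug 7, 2031. Doomsday rule: the anchor day for the 2000s is Tuesday. For year 31: 31÷12 = 2 r 7, and 7÷4 = 1, so 2+7+1 = 10.
Tuesday + 10 ≡ Friday — that's 2031's doomsday.
In August the doomsday date is Aug 8.
Aug 7 is 1 day before Aug 8; 1 mod 7 = 1, so Friday − 1 = Thursday.
136 mod 7 = 3, so 136 days after a Thursday is Thursday + 3 = Sunday.

Sunday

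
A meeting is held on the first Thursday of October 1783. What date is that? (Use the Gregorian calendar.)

October 1, 1783 is a Wednesday.
The first Thursday is therefore October 2 (1 days later).

October 2, 1783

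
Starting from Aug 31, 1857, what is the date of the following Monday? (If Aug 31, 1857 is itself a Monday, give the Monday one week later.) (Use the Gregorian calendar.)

September 7, 1857

Aug 31, 1857 is a Monday.
From Monday to the next Monday is 7 days.
Aug 31, 1857 + 7 = Sep 7, 1857.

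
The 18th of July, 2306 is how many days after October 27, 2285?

Oct 27, 2285 → Oct 27, 2286: 365 days.
Oct 27, 2286 → Oct 27, 2287: 365 days.
Oct 27, 2287 → Oct 27, 2288: 366 days (Feb 29, 2288 is in that span).
Oct 27, 2288 → Oct 27, 2289: 365 days.
Oct 27, 2289 → Oct 27, 2290: 365 days.
Oct 27, 2290 → Oct 27, 2291: 365 days.
Oct 27, 2291 → Oct 27, 2292: 366 days (Feb 29, 2292 is in that span).
Oct 27, 2292 → Oct 27, 2293: 365 days.
Oct 27, 2293 → Oct 27, 2294: 365 days.
Oct 27, 2294 → Oct 27, 2295: 365 days.
Oct 27, 2295 → Oct 27, 2296: 366 days (Feb 29, 2296 is in that span).
Oct 27, 2296 → Oct 27, 2297: 365 days.
Oct 27, 2297 → Oct 27, 2298: 365 days.
Oct 27, 2298 → Oct 27, 2299: 365 days.
Oct 27, 2299 → Oct 27, 2300: 365 days.
Oct 27, 2300 → Oct 27, 2301: 365 days.
Oct 27, 2301 → Oct 27, 2302: 365 days.
Oct 27, 2302 → Oct 27, 2303: 365 days.
Oct 27, 2303 → Oct 27, 2304: 366 days (Feb 29, 2304 is in that span).
Oct 27, 2304 → Oct 27, 2305: 365 days.
Oct 27, 2305 → Nov 27, 2305: 31 days (October has 31).
Nov 27, 2305 → Dec 27, 2305: 30 days (November has 30).
Dec 27, 2305 → Jan 27, 2306: 31 days (December has 31).
Jan 27, 2306 → Feb 27, 2306: 31 days (January has 31).
Feb 27, 2306 → Mar 27, 2306: 28 days (February has 28).
Mar 27, 2306 → Apr 27, 2306: 31 days (March has 31).
Apr 27, 2306 → May 27, 2306: 30 days (April has 30).
May 27, 2306 → Jun 27, 2306: 31 days (May has 31).
Jun 27, 2306 → Jul 18, 2306: 21 days.
Total: 7568 days.

7568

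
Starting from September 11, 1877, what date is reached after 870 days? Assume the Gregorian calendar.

+365 (one year) → Sep 11, 1878 (505 left).
+365 (one year) → Sep 11, 1879 (140 left).
Sep has 30 days: +20 → Oct 1, 1879 (120 left).
Oct has 31 days: +31 → Nov 1, 1879 (89 left).
Nov has 30 days: +30 → Dec 1, 1879 (59 left).
Dec has 31 days: +31 → Jan 1, 1880 (28 left).
+28 → Jan 29, 1880.

January 29, 1880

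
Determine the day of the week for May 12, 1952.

Monday

Doomsday rule: the anchor day for the 1900s is Wednesday. For year 52: 52÷12 = 4 r 4, and 4÷4 = 1, so 4+4+1 = 9.
Wednesday + 9 ≡ Friday — that's 1952's doomsday.
In May the doomsday date is May 9.
May 12 is 3 days after May 9; 3 mod 7 = 3, so Friday + 3 = Monday.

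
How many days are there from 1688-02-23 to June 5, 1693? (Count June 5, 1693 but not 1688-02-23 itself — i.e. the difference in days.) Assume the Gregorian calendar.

1929

Feb 23, 1688 → Feb 23, 1689: 366 days (Feb 29, 1688 is in that span).
Feb 23, 1689 → Feb 23, 1690: 365 days.
Feb 23, 1690 → Feb 23, 1691: 365 days.
Feb 23, 1691 → Feb 23, 1692: 365 days.
Feb 23, 1692 → Feb 23, 1693: 366 days (Feb 29, 1692 is in that span).
Feb 23, 1693 → Mar 23, 1693: 28 days (February has 28).
Mar 23, 1693 → Apr 23, 1693: 31 days (March has 31).
Apr 23, 1693 → May 23, 1693: 30 days (April has 30).
May 23, 1693 → Jun 5, 1693: 13 days.
Total: 1929 days.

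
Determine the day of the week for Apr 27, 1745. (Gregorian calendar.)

Doomsday rule: the anchor day for the 1700s is Sunday. For year 45: 45÷12 = 3 r 9, and 9÷4 = 2, so 3+9+2 = 14.
Sunday + 14 ≡ Sunday — that's 1745's doomsday.
In April the doomsday date is Apr 4.
Apr 27 is 23 days after Apr 4; 23 mod 7 = 2, so Sunday + 2 = Tuesday.

Tuesday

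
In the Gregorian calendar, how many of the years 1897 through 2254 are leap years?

86

Multiples of 4 in [1897,2254]: 89.
Of those, multiples of 100: 4 (not leap unless ÷400).
Multiples of 400: 1.
Leap years = 89 − 4 + 1 = 86.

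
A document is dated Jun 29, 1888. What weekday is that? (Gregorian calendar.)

Friday

January 1, 1888 is a Sunday.
Jan 1, 1888 → Feb 1, 1888: 31 days (January has 31).
Feb 1, 1888 → Mar 1, 1888: 29 days (February has 29).
Mar 1, 1888 → Apr 1, 1888: 31 days (March has 31).
Apr 1, 1888 → May 1, 1888: 30 days (April has 30).
May 1, 1888 → Jun 1, 1888: 31 days (May has 31).
Jun 1, 1888 → Jun 29, 1888: 28 days.
Total: 180 days.
180 mod 7 = 5, so Sunday + 5 = Friday.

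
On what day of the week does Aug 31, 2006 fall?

January 1, 2006 is a Sunday.
Jan 1, 2006 → Feb 1, 2006: 31 days (January has 31).
Feb 1, 2006 → Mar 1, 2006: 28 days (February has 28).
Mar 1, 2006 → Apr 1, 2006: 31 days (March has 31).
Apr 1, 2006 → May 1, 2006: 30 days (April has 30).
May 1, 2006 → Jun 1, 2006: 31 days (May has 31).
Jun 1, 2006 → Jul 1, 2006: 30 days (June has 30).
Jul 1, 2006 → Aug 1, 2006: 31 days (July has 31).
Aug 1, 2006 → Aug 31, 2006: 30 days.
Total: 242 days.
242 mod 7 = 4, so Sunday + 4 = Thursday.

Thursday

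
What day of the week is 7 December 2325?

Doomsday rule: the anchor day for the 2300s is Wednesday. For year 25: 25÷12 = 2 r 1, and 1÷4 = 0, so 2+1+0 = 3.
Wednesday + 3 ≡ Saturday — that's 2325's doomsday.
In December the doomsday date is Dec 12.
Dec 7 is 5 days before Dec 12; 5 mod 7 = 5, so Saturday − 5 = Monday.

Monday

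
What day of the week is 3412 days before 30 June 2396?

Thursday

First find the weekday of Jun 30, 2396. Doomsday rule: the anchor day for the 2300s is Wednesday. For year 96: 96÷12 = 8 r 0, and 0÷4 = 0, so 8+0+0 = 8.
Wednesday + 8 ≡ Thursday — that's 2396's doomsday.
In June the doomsday date is Jun 6.
Jun 30 is 24 days after Jun 6; 24 mod 7 = 3, so Thursday + 3 = Sunday.
3412 mod 7 = 3, so 3412 days before a Sunday is Sunday − 3 = Thursday.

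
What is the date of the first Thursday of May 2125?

May 3, 2125

May 1, 2125 is a Tuesday.
The first Thursday is therefore May 3 (2 days later).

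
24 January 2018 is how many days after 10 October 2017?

Oct 10, 2017 → Nov 10, 2017: 31 days (October has 31).
Nov 10, 2017 → Dec 10, 2017: 30 days (November has 30).
Dec 10, 2017 → Jan 10, 2018: 31 days (December has 31).
Jan 10, 2018 → Jan 24, 2018: 14 days.
Total: 106 days.

106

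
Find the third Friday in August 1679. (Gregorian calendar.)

August 18, 1679

August 1, 1679 is a Tuesday.
The first Friday is therefore August 4 (3 days later).
The third Friday is 4 + 2×7 = August 18.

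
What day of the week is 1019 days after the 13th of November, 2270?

First find the weekday of Nov 13, 2270. Doomsday rule: the anchor day for the 2200s is Friday. For year 70: 70÷12 = 5 r 10, and 10÷4 = 2, so 5+10+2 = 17.
Friday + 17 ≡ Monday — that's 2270's doomsday.
In November the doomsday date is Nov 7.
Nov 13 is 6 days after Nov 7; 6 mod 7 = 6, so Monday + 6 = Sunday.
1019 mod 7 = 4, so 1019 days after a Sunday is Sunday + 4 = Thursday.

Thursday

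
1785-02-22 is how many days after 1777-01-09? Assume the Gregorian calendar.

Jan 9, 1777 → Jan 9, 1778: 365 days.
Jan 9, 1778 → Jan 9, 1779: 365 days.
Jan 9, 1779 → Jan 9, 1780: 365 days.
Jan 9, 1780 → Jan 9, 1781: 366 days (Feb 29, 1780 is in that span).
Jan 9, 1781 → Jan 9, 1782: 365 days.
Jan 9, 1782 → Jan 9, 1783: 365 days.
Jan 9, 1783 → Jan 9, 1784: 365 days.
Jan 9, 1784 → Jan 9, 1785: 366 days (Feb 29, 1784 is in that span).
Jan 9, 1785 → Feb 9, 1785: 31 days (January has 31).
Feb 9, 1785 → Feb 22, 1785: 13 days.
Total: 2966 days.

2966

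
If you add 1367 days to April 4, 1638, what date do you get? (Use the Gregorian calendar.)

December 31, 1641

+365 (one year) → Apr 4, 1639 (1002 left).
+366 (one year; includes Feb 29, 1640) → Apr 4, 1640 (636 left).
+365 (one year) → Apr 4, 1641 (271 left).
Apr has 30 days: +27 → May 1, 1641 (244 left).
May has 31 days: +31 → Jun 1, 1641 (213 left).
Jun has 30 days: +30 → Jul 1, 1641 (183 left).
Jul has 31 days: +31 → Aug 1, 1641 (152 left).
Aug has 31 days: +31 → Sep 1, 1641 (121 left).
Sep has 30 days: +30 → Oct 1, 1641 (91 left).
Oct has 31 days: +31 → Nov 1, 1641 (60 left).
Nov has 30 days: +30 → Dec 1, 1641 (30 left).
+30 → Dec 31, 1641.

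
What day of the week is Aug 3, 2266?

Doomsday rule: the anchor day for the 2200s is Friday. For year 66: 66÷12 = 5 r 6, and 6÷4 = 1, so 5+6+1 = 12.
Friday + 12 ≡ Wednesday — that's 2266's doomsday.
In August the doomsday date is Aug 8.
Aug 3 is 5 days before Aug 8; 5 mod 7 = 5, so Wednesday − 5 = Friday.

Friday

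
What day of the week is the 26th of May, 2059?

Doomsday rule: the anchor day for the 2000s is Tuesday. For year 59: 59÷12 = 4 r 11, and 11÷4 = 2, so 4+11+2 = 17.
Tuesday + 17 ≡ Friday — that's 2059's doomsday.
In May the doomsday date is May 9.
May 26 is 17 days after May 9; 17 mod 7 = 3, so Friday + 3 = Monday.

Monday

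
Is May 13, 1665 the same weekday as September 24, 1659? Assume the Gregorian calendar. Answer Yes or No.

Yes

From Sep 24, 1659 to May 13, 1665 is 2058 days.
2058 mod 7 = 0, so they are the same weekday.
(Sep 24, 1659 is a Wednesday; May 13, 1665 is a Wednesday.)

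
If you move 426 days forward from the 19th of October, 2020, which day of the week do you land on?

Sunday

First find the weekday of Oct 19, 2020. Doomsday rule: the anchor day for the 2000s is Tuesday. For year 20: 20÷12 = 1 r 8, and 8÷4 = 2, so 1+8+2 = 11.
Tuesday + 11 ≡ Saturday — that's 2020's doomsday.
In October the doomsday date is Oct 10.
Oct 19 is 9 days after Oct 10; 9 mod 7 = 2, so Saturday + 2 = Monday.
426 mod 7 = 6, so 426 days after a Monday is Monday + 6 = Sunday.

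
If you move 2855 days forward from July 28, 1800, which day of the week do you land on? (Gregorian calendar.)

Sunday

Jul 28, 1800 is a Monday.
2855 mod 7 = 6, so 2855 days after a Monday is Monday + 6 = Sunday.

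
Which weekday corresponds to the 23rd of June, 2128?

Wednesday

Doomsday rule: the anchor day for the 2100s is Sunday. For year 28: 28÷12 = 2 r 4, and 4÷4 = 1, so 2+4+1 = 7.
Sunday + 7 ≡ Sunday — that's 2128's doomsday.
In June the doomsday date is Jun 6.
Jun 23 is 17 days after Jun 6; 17 mod 7 = 3, so Sunday + 3 = Wednesday.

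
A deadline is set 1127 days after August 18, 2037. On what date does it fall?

September 18, 2040

+365 (one year) → Aug 18, 2038 (762 left).
+365 (one year) → Aug 18, 2039 (397 left).
Aug has 31 days: +14 → Sep 1, 2039 (383 left).
Sep has 30 days: +30 → Oct 1, 2039 (353 left).
Oct has 31 days: +31 → Nov 1, 2039 (322 left).
Nov has 30 days: +30 → Dec 1, 2039 (292 left).
Dec has 31 days: +31 → Jan 1, 2040 (261 left).
Jan has 31 days: +31 → Feb 1, 2040 (230 left).
Feb has 29 days: +29 → Mar 1, 2040 (201 left).
Mar has 31 days: +31 → Apr 1, 2040 (170 left).
Apr has 30 days: +30 → May 1, 2040 (140 left).
May has 31 days: +31 → Jun 1, 2040 (109 left).
Jun has 30 days: +30 → Jul 1, 2040 (79 left).
Jul has 31 days: +31 → Aug 1, 2040 (48 left).
Aug has 31 days: +31 → Sep 1, 2040 (17 left).
+17 → Sep 18, 2040.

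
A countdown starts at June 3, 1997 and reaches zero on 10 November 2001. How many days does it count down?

1621

Jun 3, 1997 → Jun 3, 1998: 365 days.
Jun 3, 1998 → Jun 3, 1999: 365 days.
Jun 3, 1999 → Jun 3, 2000: 366 days (Feb 29, 2000 is in that span).
Jun 3, 2000 → Jun 3, 2001: 365 days.
Jun 3, 2001 → Jul 3, 2001: 30 days (June has 30).
Jul 3, 2001 → Aug 3, 2001: 31 days (July has 31).
Aug 3, 2001 → Sep 3, 2001: 31 days (August has 31).
Sep 3, 2001 → Oct 3, 2001: 30 days (September has 30).
Oct 3, 2001 → Nov 3, 2001: 31 days (October has 31).
Nov 3, 2001 → Nov 10, 2001: 7 days.
Total: 1621 days.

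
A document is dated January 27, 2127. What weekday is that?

Monday

Doomsday rule: the anchor day for the 2100s is Sunday. For year 27: 27÷12 = 2 r 3, and 3÷4 = 0, so 2+3+0 = 5.
Sunday + 5 ≡ Friday — that's 2127's doomsday.
In January the doomsday date is Jan 3 (2127 is not a leap year).
Jan 27 is 24 days after Jan 3; 24 mod 7 = 3, so Friday + 3 = Monday.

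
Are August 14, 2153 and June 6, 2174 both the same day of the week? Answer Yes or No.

No

From Aug 14, 2153 to Jun 6, 2174 is 7601 days.
7601 mod 7 = 6, so they are different weekdays.
(Aug 14, 2153 is a Tuesday; Jun 6, 2174 is a Monday.)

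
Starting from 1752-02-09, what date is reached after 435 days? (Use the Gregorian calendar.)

April 19, 1753

+366 (one year; includes Feb 29, 1752) → Feb 9, 1753 (69 left).
Feb has 28 days: +20 → Mar 1, 1753 (49 left).
Mar has 31 days: +31 → Apr 1, 1753 (18 left).
+18 → Apr 19, 1753.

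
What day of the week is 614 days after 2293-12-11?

Saturday

First find the weekday of Dec 11, 2293. Doomsday rule: the anchor day for the 2200s is Friday. For year 93: 93÷12 = 7 r 9, and 9÷4 = 2, so 7+9+2 = 18.
Friday + 18 ≡ Tuesday — that's 2293's doomsday.
In December the doomsday date is Dec 12.
Dec 11 is 1 day before Dec 12; 1 mod 7 = 1, so Tuesday − 1 = Monday.
614 mod 7 = 5, so 614 days after a Monday is Monday + 5 = Saturday.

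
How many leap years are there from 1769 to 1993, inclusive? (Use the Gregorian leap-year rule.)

Multiples of 4 in [1769,1993]: 56.
Of those, multiples of 100: 2 (not leap unless ÷400).
Multiples of 400: 0.
Leap years = 56 − 2 + 0 = 54.

54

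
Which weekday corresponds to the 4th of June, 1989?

Doomsday rule: the anchor day for the 1900s is Wednesday. For year 89: 89÷12 = 7 r 5, and 5÷4 = 1, so 7+5+1 = 13.
Wednesday + 13 ≡ Tuesday — that's 1989's doomsday.
In June the doomsday date is Jun 6.
Jun 4 is 2 days before Jun 6; 2 mod 7 = 2, so Tuesday − 2 = Sunday.

Sunday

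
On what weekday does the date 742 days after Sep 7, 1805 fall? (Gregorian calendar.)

Saturday

Sep 7, 1805 is a Saturday.
742 mod 7 = 0, so 742 days after a Saturday is Saturday + 0 = Saturday.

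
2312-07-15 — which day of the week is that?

Doomsday rule: the anchor day for the 2300s is Wednesday. For year 12: 12÷12 = 1 r 0, and 0÷4 = 0, so 1+0+0 = 1.
Wednesday + 1 ≡ Thursday — that's 2312's doomsday.
In July the doomsday date is Jul 11.
Jul 15 is 4 days after Jul 11; 4 mod 7 = 4, so Thursday + 4 = Monday.

Monday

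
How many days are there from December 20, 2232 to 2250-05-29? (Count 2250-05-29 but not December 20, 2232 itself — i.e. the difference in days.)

6369

Dec 20, 2232 → Dec 20, 2233: 365 days.
Dec 20, 2233 → Dec 20, 2234: 365 days.
Dec 20, 2234 → Dec 20, 2235: 365 days.
Dec 20, 2235 → Dec 20, 2236: 366 days (Feb 29, 2236 is in that span).
Dec 20, 2236 → Dec 20, 2237: 365 days.
Dec 20, 2237 → Dec 20, 2238: 365 days.
Dec 20, 2238 → Dec 20, 2239: 365 days.
Dec 20, 2239 → Dec 20, 2240: 366 days (Feb 29, 2240 is in that span).
Dec 20, 2240 → Dec 20, 2241: 365 days.
Dec 20, 2241 → Dec 20, 2242: 365 days.
Dec 20, 2242 → Dec 20, 2243: 365 days.
Dec 20, 2243 → Dec 20, 2244: 366 days (Feb 29, 2244 is in that span).
Dec 20, 2244 → Dec 20, 2245: 365 days.
Dec 20, 2245 → Dec 20, 2246: 365 days.
Dec 20, 2246 → Dec 20, 2247: 365 days.
Dec 20, 2247 → Dec 20, 2248: 366 days (Feb 29, 2248 is in that span).
Dec 20, 2248 → Dec 20, 2249: 365 days.
Dec 20, 2249 → Jan 20, 2250: 31 days (December has 31).
Jan 20, 2250 → Feb 20, 2250: 31 days (January has 31).
Feb 20, 2250 → Mar 20, 2250: 28 days (February has 28).
Mar 20, 2250 → Apr 20, 2250: 31 days (March has 31).
Apr 20, 2250 → May 20, 2250: 30 days (April has 30).
May 20, 2250 → May 29, 2250: 9 days.
Total: 6369 days.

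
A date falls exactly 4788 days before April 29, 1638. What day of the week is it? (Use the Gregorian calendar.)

Thursday

First find the weekday of Apr 29, 1638. Doomsday rule: the anchor day for the 1600s is Tuesday. For year 38: 38÷12 = 3 r 2, and 2÷4 = 0, so 3+2+0 = 5.
Tuesday + 5 ≡ Sunday — that's 1638's doomsday.
In April the doomsday date is Apr 4.
Apr 29 is 25 days after Apr 4; 25 mod 7 = 4, so Sunday + 4 = Thursday.
4788 mod 7 = 0, so 4788 days before a Thursday is Thursday − 0 = Thursday.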